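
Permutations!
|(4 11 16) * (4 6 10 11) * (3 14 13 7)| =4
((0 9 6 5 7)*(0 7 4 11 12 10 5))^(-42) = ((0 9 6)(4 11 12 10 5))^(-42) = (4 10 11 5 12)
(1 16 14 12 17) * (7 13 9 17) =(1 16 14 12 7 13 9 17) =[0, 16, 2, 3, 4, 5, 6, 13, 8, 17, 10, 11, 7, 9, 12, 15, 14, 1]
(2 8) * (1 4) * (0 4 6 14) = [4, 6, 8, 3, 1, 5, 14, 7, 2, 9, 10, 11, 12, 13, 0] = (0 4 1 6 14)(2 8)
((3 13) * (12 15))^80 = (15)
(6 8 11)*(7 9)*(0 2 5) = (0 2 5)(6 8 11)(7 9) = [2, 1, 5, 3, 4, 0, 8, 9, 11, 7, 10, 6]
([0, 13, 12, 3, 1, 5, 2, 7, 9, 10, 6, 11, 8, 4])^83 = [0, 4, 6, 3, 13, 5, 10, 7, 12, 8, 9, 11, 2, 1]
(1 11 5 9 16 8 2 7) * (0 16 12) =(0 16 8 2 7 1 11 5 9 12) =[16, 11, 7, 3, 4, 9, 6, 1, 2, 12, 10, 5, 0, 13, 14, 15, 8]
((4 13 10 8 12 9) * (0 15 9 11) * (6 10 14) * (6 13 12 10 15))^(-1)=(0 11 12 4 9 15 6)(8 10)(13 14)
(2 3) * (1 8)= (1 8)(2 3)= [0, 8, 3, 2, 4, 5, 6, 7, 1]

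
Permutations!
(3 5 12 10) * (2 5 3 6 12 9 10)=[0, 1, 5, 3, 4, 9, 12, 7, 8, 10, 6, 11, 2]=(2 5 9 10 6 12)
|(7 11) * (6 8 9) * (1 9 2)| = |(1 9 6 8 2)(7 11)| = 10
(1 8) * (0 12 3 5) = (0 12 3 5)(1 8) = [12, 8, 2, 5, 4, 0, 6, 7, 1, 9, 10, 11, 3]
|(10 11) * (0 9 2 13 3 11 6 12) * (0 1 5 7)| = |(0 9 2 13 3 11 10 6 12 1 5 7)| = 12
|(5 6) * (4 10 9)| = 6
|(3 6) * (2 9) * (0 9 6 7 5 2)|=10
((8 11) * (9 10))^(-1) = ((8 11)(9 10))^(-1) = (8 11)(9 10)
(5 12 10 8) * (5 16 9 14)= (5 12 10 8 16 9 14)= [0, 1, 2, 3, 4, 12, 6, 7, 16, 14, 8, 11, 10, 13, 5, 15, 9]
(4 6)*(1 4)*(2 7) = (1 4 6)(2 7) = [0, 4, 7, 3, 6, 5, 1, 2]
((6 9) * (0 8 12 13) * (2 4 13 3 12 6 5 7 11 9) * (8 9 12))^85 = ((0 9 5 7 11 12 3 8 6 2 4 13))^85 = (0 9 5 7 11 12 3 8 6 2 4 13)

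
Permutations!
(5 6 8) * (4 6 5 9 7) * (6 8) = [0, 1, 2, 3, 8, 5, 6, 4, 9, 7] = (4 8 9 7)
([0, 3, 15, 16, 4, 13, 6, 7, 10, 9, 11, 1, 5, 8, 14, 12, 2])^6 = (1 5 3 13 16 8 2 10 15 11 12)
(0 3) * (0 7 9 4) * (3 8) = (0 8 3 7 9 4) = [8, 1, 2, 7, 0, 5, 6, 9, 3, 4]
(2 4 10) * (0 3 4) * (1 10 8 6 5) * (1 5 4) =(0 3 1 10 2)(4 8 6) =[3, 10, 0, 1, 8, 5, 4, 7, 6, 9, 2]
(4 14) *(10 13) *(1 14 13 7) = (1 14 4 13 10 7) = [0, 14, 2, 3, 13, 5, 6, 1, 8, 9, 7, 11, 12, 10, 4]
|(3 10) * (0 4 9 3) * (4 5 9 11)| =|(0 5 9 3 10)(4 11)| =10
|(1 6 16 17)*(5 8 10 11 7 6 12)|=|(1 12 5 8 10 11 7 6 16 17)|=10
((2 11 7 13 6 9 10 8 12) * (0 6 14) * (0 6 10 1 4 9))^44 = (0 2 14 8 7)(1 9 4)(6 12 13 10 11)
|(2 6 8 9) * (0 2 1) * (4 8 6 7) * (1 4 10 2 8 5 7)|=|(0 8 9 4 5 7 10 2 1)|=9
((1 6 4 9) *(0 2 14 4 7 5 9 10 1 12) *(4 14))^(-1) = (14)(0 12 9 5 7 6 1 10 4 2)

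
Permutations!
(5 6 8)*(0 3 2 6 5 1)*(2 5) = (0 3 5 2 6 8 1) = [3, 0, 6, 5, 4, 2, 8, 7, 1]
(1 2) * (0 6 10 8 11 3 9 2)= (0 6 10 8 11 3 9 2 1)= [6, 0, 1, 9, 4, 5, 10, 7, 11, 2, 8, 3]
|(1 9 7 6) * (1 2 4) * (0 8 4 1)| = |(0 8 4)(1 9 7 6 2)| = 15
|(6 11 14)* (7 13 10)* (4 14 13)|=7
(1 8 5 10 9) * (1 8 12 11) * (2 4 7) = (1 12 11)(2 4 7)(5 10 9 8) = [0, 12, 4, 3, 7, 10, 6, 2, 5, 8, 9, 1, 11]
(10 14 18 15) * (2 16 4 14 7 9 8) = (2 16 4 14 18 15 10 7 9 8) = [0, 1, 16, 3, 14, 5, 6, 9, 2, 8, 7, 11, 12, 13, 18, 10, 4, 17, 15]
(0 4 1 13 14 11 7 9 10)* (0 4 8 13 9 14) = (0 8 13)(1 9 10 4)(7 14 11) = [8, 9, 2, 3, 1, 5, 6, 14, 13, 10, 4, 7, 12, 0, 11]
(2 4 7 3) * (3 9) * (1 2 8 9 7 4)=(1 2)(3 8 9)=[0, 2, 1, 8, 4, 5, 6, 7, 9, 3]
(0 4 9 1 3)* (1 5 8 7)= (0 4 9 5 8 7 1 3)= [4, 3, 2, 0, 9, 8, 6, 1, 7, 5]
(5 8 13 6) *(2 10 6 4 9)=(2 10 6 5 8 13 4 9)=[0, 1, 10, 3, 9, 8, 5, 7, 13, 2, 6, 11, 12, 4]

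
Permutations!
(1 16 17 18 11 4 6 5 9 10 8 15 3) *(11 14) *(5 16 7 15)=(1 7 15 3)(4 6 16 17 18 14 11)(5 9 10 8)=[0, 7, 2, 1, 6, 9, 16, 15, 5, 10, 8, 4, 12, 13, 11, 3, 17, 18, 14]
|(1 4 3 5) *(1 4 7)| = 6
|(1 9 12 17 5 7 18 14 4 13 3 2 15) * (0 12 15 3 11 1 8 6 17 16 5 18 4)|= |(0 12 16 5 7 4 13 11 1 9 15 8 6 17 18 14)(2 3)|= 16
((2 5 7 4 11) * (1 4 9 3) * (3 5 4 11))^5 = (11)(5 9 7)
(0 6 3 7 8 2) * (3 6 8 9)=(0 8 2)(3 7 9)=[8, 1, 0, 7, 4, 5, 6, 9, 2, 3]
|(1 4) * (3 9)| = |(1 4)(3 9)| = 2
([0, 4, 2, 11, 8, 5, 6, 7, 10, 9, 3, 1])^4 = [0, 3, 2, 8, 11, 5, 6, 7, 1, 9, 4, 10]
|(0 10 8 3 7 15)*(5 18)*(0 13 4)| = |(0 10 8 3 7 15 13 4)(5 18)| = 8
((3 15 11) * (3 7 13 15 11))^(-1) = (3 15 13 7 11)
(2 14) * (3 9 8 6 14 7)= (2 7 3 9 8 6 14)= [0, 1, 7, 9, 4, 5, 14, 3, 6, 8, 10, 11, 12, 13, 2]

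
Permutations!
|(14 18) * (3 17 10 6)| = 4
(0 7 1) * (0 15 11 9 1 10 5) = (0 7 10 5)(1 15 11 9) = [7, 15, 2, 3, 4, 0, 6, 10, 8, 1, 5, 9, 12, 13, 14, 11]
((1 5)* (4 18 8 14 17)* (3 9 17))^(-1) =((1 5)(3 9 17 4 18 8 14))^(-1) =(1 5)(3 14 8 18 4 17 9)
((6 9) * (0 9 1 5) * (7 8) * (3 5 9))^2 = (0 5 3)(1 6 9)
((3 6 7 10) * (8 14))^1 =(3 6 7 10)(8 14)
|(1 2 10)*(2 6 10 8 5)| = |(1 6 10)(2 8 5)| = 3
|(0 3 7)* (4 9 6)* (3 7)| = |(0 7)(4 9 6)| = 6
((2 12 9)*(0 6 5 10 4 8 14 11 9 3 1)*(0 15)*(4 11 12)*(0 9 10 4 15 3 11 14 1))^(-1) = ((0 6 5 4 8 1 3)(2 15 9)(10 14 12 11))^(-1) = (0 3 1 8 4 5 6)(2 9 15)(10 11 12 14)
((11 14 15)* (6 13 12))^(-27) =((6 13 12)(11 14 15))^(-27) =(15)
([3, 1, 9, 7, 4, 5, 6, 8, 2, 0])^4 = (0 2 7)(3 9 8)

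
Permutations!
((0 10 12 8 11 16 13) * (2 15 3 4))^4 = (0 11 10 16 12 13 8)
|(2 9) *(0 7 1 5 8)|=|(0 7 1 5 8)(2 9)|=10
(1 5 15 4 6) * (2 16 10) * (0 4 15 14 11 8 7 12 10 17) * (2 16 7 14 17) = (0 4 6 1 5 17)(2 7 12 10 16)(8 14 11) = [4, 5, 7, 3, 6, 17, 1, 12, 14, 9, 16, 8, 10, 13, 11, 15, 2, 0]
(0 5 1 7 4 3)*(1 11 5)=(0 1 7 4 3)(5 11)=[1, 7, 2, 0, 3, 11, 6, 4, 8, 9, 10, 5]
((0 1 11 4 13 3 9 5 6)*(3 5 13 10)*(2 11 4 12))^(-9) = (13)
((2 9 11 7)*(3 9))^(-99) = (2 3 9 11 7)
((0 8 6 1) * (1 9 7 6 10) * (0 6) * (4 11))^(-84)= ((0 8 10 1 6 9 7)(4 11))^(-84)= (11)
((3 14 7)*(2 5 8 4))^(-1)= (2 4 8 5)(3 7 14)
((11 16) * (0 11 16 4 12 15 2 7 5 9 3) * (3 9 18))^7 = ((0 11 4 12 15 2 7 5 18 3))^7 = (0 5 15 11 18 2 4 3 7 12)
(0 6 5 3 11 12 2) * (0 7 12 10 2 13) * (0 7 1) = [6, 0, 1, 11, 4, 3, 5, 12, 8, 9, 2, 10, 13, 7] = (0 6 5 3 11 10 2 1)(7 12 13)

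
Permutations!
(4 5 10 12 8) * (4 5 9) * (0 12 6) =(0 12 8 5 10 6)(4 9) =[12, 1, 2, 3, 9, 10, 0, 7, 5, 4, 6, 11, 8]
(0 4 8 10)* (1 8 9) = (0 4 9 1 8 10) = [4, 8, 2, 3, 9, 5, 6, 7, 10, 1, 0]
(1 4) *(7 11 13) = (1 4)(7 11 13) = [0, 4, 2, 3, 1, 5, 6, 11, 8, 9, 10, 13, 12, 7]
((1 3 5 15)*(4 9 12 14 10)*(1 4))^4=(1 4 10 15 14 5 12 3 9)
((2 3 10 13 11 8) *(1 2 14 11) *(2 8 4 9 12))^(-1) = (1 13 10 3 2 12 9 4 11 14 8)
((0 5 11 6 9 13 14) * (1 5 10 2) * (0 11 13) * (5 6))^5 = (0 9 6 1 2 10)(5 13 14 11)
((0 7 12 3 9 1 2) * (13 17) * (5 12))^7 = (0 2 1 9 3 12 5 7)(13 17)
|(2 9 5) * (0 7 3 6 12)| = |(0 7 3 6 12)(2 9 5)| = 15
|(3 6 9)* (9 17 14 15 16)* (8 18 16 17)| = 6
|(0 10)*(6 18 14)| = 6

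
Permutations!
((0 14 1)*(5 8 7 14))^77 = (0 1 14 7 8 5)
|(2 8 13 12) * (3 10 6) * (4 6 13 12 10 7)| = 12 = |(2 8 12)(3 7 4 6)(10 13)|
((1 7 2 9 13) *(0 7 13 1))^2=(0 2 1)(7 9 13)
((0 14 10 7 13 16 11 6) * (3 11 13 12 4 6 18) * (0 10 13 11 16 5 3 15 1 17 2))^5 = ((0 14 13 5 3 16 11 18 15 1 17 2)(4 6 10 7 12))^5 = (0 16 17 5 15 14 11 2 3 1 13 18)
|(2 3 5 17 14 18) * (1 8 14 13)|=9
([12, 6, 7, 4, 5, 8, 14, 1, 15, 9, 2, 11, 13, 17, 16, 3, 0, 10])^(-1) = [16, 7, 10, 15, 3, 4, 1, 2, 5, 9, 17, 11, 0, 12, 6, 8, 14, 13]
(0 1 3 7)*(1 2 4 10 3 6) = [2, 6, 4, 7, 10, 5, 1, 0, 8, 9, 3] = (0 2 4 10 3 7)(1 6)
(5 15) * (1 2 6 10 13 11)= [0, 2, 6, 3, 4, 15, 10, 7, 8, 9, 13, 1, 12, 11, 14, 5]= (1 2 6 10 13 11)(5 15)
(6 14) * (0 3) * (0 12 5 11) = (0 3 12 5 11)(6 14) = [3, 1, 2, 12, 4, 11, 14, 7, 8, 9, 10, 0, 5, 13, 6]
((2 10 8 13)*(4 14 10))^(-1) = (2 13 8 10 14 4)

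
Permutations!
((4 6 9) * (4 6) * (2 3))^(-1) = ((2 3)(6 9))^(-1) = (2 3)(6 9)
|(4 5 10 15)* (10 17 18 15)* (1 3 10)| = 15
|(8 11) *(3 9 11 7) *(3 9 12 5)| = |(3 12 5)(7 9 11 8)| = 12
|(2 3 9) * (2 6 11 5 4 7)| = 8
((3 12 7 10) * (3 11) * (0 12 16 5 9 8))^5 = (0 3)(5 7)(8 11)(9 10)(12 16)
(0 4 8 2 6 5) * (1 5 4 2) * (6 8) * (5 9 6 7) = (0 2 8 1 9 6 4 7 5) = [2, 9, 8, 3, 7, 0, 4, 5, 1, 6]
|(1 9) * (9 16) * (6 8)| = 6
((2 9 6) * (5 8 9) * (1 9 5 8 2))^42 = ((1 9 6)(2 8 5))^42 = (9)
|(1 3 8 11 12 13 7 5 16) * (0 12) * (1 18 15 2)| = |(0 12 13 7 5 16 18 15 2 1 3 8 11)| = 13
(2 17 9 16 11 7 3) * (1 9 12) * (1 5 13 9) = (2 17 12 5 13 9 16 11 7 3) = [0, 1, 17, 2, 4, 13, 6, 3, 8, 16, 10, 7, 5, 9, 14, 15, 11, 12]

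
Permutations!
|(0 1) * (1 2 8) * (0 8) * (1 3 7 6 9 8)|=|(0 2)(3 7 6 9 8)|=10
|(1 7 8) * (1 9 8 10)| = |(1 7 10)(8 9)| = 6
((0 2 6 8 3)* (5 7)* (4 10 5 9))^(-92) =(0 8 2 3 6)(4 7 10 9 5)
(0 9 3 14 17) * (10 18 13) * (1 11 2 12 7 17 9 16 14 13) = (0 16 14 9 3 13 10 18 1 11 2 12 7 17) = [16, 11, 12, 13, 4, 5, 6, 17, 8, 3, 18, 2, 7, 10, 9, 15, 14, 0, 1]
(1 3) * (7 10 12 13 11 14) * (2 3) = (1 2 3)(7 10 12 13 11 14) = [0, 2, 3, 1, 4, 5, 6, 10, 8, 9, 12, 14, 13, 11, 7]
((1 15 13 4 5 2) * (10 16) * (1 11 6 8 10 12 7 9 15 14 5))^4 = ((1 14 5 2 11 6 8 10 16 12 7 9 15 13 4))^4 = (1 11 16 15 14 6 12 13 5 8 7 4 2 10 9)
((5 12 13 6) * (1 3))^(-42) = ((1 3)(5 12 13 6))^(-42) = (5 13)(6 12)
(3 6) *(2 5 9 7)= (2 5 9 7)(3 6)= [0, 1, 5, 6, 4, 9, 3, 2, 8, 7]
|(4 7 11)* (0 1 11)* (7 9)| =6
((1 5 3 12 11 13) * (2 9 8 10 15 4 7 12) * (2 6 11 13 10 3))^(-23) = (1 3 4 5 6 7 2 11 12 9 10 13 8 15)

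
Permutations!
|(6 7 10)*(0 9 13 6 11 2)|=8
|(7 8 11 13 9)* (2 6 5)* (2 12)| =|(2 6 5 12)(7 8 11 13 9)| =20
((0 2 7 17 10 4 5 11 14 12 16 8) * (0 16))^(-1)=(0 12 14 11 5 4 10 17 7 2)(8 16)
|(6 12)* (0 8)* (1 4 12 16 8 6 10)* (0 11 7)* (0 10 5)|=11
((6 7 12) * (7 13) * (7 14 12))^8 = (14)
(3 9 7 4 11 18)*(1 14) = (1 14)(3 9 7 4 11 18) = [0, 14, 2, 9, 11, 5, 6, 4, 8, 7, 10, 18, 12, 13, 1, 15, 16, 17, 3]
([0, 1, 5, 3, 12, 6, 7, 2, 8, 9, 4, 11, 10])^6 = (12)(2 6)(5 7)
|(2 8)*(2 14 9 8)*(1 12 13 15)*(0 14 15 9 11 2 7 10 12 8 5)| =30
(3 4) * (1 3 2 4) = [0, 3, 4, 1, 2] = (1 3)(2 4)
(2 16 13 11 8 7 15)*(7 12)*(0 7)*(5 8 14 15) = (0 7 5 8 12)(2 16 13 11 14 15) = [7, 1, 16, 3, 4, 8, 6, 5, 12, 9, 10, 14, 0, 11, 15, 2, 13]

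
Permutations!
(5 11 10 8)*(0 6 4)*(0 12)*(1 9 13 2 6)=(0 1 9 13 2 6 4 12)(5 11 10 8)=[1, 9, 6, 3, 12, 11, 4, 7, 5, 13, 8, 10, 0, 2]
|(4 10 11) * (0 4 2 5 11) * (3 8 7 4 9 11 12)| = |(0 9 11 2 5 12 3 8 7 4 10)| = 11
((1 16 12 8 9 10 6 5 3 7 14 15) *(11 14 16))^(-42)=((1 11 14 15)(3 7 16 12 8 9 10 6 5))^(-42)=(1 14)(3 12 10)(5 16 9)(6 7 8)(11 15)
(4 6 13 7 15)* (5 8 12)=(4 6 13 7 15)(5 8 12)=[0, 1, 2, 3, 6, 8, 13, 15, 12, 9, 10, 11, 5, 7, 14, 4]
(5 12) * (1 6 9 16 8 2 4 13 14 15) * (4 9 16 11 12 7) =(1 6 16 8 2 9 11 12 5 7 4 13 14 15) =[0, 6, 9, 3, 13, 7, 16, 4, 2, 11, 10, 12, 5, 14, 15, 1, 8]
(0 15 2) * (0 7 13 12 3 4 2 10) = (0 15 10)(2 7 13 12 3 4) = [15, 1, 7, 4, 2, 5, 6, 13, 8, 9, 0, 11, 3, 12, 14, 10]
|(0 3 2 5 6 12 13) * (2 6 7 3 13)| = |(0 13)(2 5 7 3 6 12)| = 6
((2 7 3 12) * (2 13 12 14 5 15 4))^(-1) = (2 4 15 5 14 3 7)(12 13)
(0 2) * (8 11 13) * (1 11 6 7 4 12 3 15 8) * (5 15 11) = [2, 5, 0, 11, 12, 15, 7, 4, 6, 9, 10, 13, 3, 1, 14, 8] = (0 2)(1 5 15 8 6 7 4 12 3 11 13)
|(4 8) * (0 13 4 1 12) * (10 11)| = 6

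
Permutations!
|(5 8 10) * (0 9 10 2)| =6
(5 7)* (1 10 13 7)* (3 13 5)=(1 10 5)(3 13 7)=[0, 10, 2, 13, 4, 1, 6, 3, 8, 9, 5, 11, 12, 7]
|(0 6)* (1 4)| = 2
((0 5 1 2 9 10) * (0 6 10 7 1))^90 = (10)(1 9)(2 7)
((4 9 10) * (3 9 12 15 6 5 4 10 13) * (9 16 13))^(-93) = ((3 16 13)(4 12 15 6 5))^(-93) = (16)(4 15 5 12 6)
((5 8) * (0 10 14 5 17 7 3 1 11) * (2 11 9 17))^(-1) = ((0 10 14 5 8 2 11)(1 9 17 7 3))^(-1) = (0 11 2 8 5 14 10)(1 3 7 17 9)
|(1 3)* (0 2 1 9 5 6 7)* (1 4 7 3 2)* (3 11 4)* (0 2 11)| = |(0 1 11 4 7 2 3 9 5 6)| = 10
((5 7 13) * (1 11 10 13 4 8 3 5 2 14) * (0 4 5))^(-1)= (0 3 8 4)(1 14 2 13 10 11)(5 7)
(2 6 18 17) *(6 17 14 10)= (2 17)(6 18 14 10)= [0, 1, 17, 3, 4, 5, 18, 7, 8, 9, 6, 11, 12, 13, 10, 15, 16, 2, 14]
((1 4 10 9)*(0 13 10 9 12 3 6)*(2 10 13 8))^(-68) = (13)(0 2 12 6 8 10 3)(1 4 9)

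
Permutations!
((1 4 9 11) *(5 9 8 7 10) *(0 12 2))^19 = (0 12 2)(1 7 9 4 10 11 8 5)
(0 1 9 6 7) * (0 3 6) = (0 1 9)(3 6 7) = [1, 9, 2, 6, 4, 5, 7, 3, 8, 0]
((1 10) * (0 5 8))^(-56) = ((0 5 8)(1 10))^(-56) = (10)(0 5 8)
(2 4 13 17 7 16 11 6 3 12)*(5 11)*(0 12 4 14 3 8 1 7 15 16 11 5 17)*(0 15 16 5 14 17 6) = (0 12 2 17 16 6 8 1 7 11)(3 4 13 15 5 14) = [12, 7, 17, 4, 13, 14, 8, 11, 1, 9, 10, 0, 2, 15, 3, 5, 6, 16]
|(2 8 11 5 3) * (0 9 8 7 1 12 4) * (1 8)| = |(0 9 1 12 4)(2 7 8 11 5 3)| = 30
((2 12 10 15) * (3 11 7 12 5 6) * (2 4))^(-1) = ((2 5 6 3 11 7 12 10 15 4))^(-1) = (2 4 15 10 12 7 11 3 6 5)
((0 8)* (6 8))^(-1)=(0 8 6)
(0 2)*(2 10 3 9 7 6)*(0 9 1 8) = (0 10 3 1 8)(2 9 7 6) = [10, 8, 9, 1, 4, 5, 2, 6, 0, 7, 3]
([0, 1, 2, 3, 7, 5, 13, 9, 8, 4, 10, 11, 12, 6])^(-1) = [0, 1, 2, 3, 9, 5, 13, 4, 8, 7, 10, 11, 12, 6]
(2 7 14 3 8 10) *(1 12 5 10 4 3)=(1 12 5 10 2 7 14)(3 8 4)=[0, 12, 7, 8, 3, 10, 6, 14, 4, 9, 2, 11, 5, 13, 1]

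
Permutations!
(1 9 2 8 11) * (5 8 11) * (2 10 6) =(1 9 10 6 2 11)(5 8) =[0, 9, 11, 3, 4, 8, 2, 7, 5, 10, 6, 1]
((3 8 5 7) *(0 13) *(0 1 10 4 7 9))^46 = ((0 13 1 10 4 7 3 8 5 9))^46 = (0 3 1 5 4)(7 13 8 10 9)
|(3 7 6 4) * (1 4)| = 5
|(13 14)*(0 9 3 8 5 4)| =6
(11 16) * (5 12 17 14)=[0, 1, 2, 3, 4, 12, 6, 7, 8, 9, 10, 16, 17, 13, 5, 15, 11, 14]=(5 12 17 14)(11 16)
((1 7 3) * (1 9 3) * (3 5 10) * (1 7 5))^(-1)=((1 5 10 3 9))^(-1)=(1 9 3 10 5)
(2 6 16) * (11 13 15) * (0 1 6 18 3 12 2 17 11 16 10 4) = [1, 6, 18, 12, 0, 5, 10, 7, 8, 9, 4, 13, 2, 15, 14, 16, 17, 11, 3] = (0 1 6 10 4)(2 18 3 12)(11 13 15 16 17)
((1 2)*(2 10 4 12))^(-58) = ((1 10 4 12 2))^(-58) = (1 4 2 10 12)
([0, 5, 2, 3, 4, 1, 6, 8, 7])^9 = [0, 5, 2, 3, 4, 1, 6, 8, 7]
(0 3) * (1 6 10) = (0 3)(1 6 10) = [3, 6, 2, 0, 4, 5, 10, 7, 8, 9, 1]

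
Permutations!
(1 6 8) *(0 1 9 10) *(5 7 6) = [1, 5, 2, 3, 4, 7, 8, 6, 9, 10, 0] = (0 1 5 7 6 8 9 10)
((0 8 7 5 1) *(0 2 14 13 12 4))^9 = (0 4 12 13 14 2 1 5 7 8)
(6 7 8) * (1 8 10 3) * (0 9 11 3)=[9, 8, 2, 1, 4, 5, 7, 10, 6, 11, 0, 3]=(0 9 11 3 1 8 6 7 10)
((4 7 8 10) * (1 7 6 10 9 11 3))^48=((1 7 8 9 11 3)(4 6 10))^48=(11)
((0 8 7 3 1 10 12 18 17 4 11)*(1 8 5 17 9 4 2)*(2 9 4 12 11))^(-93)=(0 4 5 2 17 1 9 10 12 11 18)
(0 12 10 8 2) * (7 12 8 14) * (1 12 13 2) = [8, 12, 0, 3, 4, 5, 6, 13, 1, 9, 14, 11, 10, 2, 7] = (0 8 1 12 10 14 7 13 2)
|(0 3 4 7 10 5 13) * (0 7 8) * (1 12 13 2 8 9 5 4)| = 12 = |(0 3 1 12 13 7 10 4 9 5 2 8)|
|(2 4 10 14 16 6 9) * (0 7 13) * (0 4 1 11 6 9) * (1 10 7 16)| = 9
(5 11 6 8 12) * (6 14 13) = (5 11 14 13 6 8 12) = [0, 1, 2, 3, 4, 11, 8, 7, 12, 9, 10, 14, 5, 6, 13]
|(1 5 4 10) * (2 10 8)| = 6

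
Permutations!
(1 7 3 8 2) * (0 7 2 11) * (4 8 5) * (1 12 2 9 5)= (0 7 3 1 9 5 4 8 11)(2 12)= [7, 9, 12, 1, 8, 4, 6, 3, 11, 5, 10, 0, 2]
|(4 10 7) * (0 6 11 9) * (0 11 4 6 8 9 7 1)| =|(0 8 9 11 7 6 4 10 1)| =9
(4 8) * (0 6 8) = (0 6 8 4) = [6, 1, 2, 3, 0, 5, 8, 7, 4]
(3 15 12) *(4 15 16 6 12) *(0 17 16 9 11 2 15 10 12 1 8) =(0 17 16 6 1 8)(2 15 4 10 12 3 9 11) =[17, 8, 15, 9, 10, 5, 1, 7, 0, 11, 12, 2, 3, 13, 14, 4, 6, 16]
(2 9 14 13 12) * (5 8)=[0, 1, 9, 3, 4, 8, 6, 7, 5, 14, 10, 11, 2, 12, 13]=(2 9 14 13 12)(5 8)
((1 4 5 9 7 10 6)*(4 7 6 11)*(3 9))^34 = ((1 7 10 11 4 5 3 9 6))^34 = (1 9 5 11 7 6 3 4 10)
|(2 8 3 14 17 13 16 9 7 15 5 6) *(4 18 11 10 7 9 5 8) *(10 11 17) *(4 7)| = |(2 7 15 8 3 14 10 4 18 17 13 16 5 6)| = 14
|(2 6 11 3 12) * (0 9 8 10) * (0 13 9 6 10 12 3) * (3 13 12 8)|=|(0 6 11)(2 10 12)(3 13 9)|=3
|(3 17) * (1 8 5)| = 6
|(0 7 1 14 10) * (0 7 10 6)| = 6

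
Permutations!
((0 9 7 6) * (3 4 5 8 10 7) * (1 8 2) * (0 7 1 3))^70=((0 9)(1 8 10)(2 3 4 5)(6 7))^70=(1 8 10)(2 4)(3 5)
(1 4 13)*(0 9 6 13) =(0 9 6 13 1 4) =[9, 4, 2, 3, 0, 5, 13, 7, 8, 6, 10, 11, 12, 1]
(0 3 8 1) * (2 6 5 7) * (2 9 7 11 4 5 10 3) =[2, 0, 6, 8, 5, 11, 10, 9, 1, 7, 3, 4] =(0 2 6 10 3 8 1)(4 5 11)(7 9)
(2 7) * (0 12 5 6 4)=(0 12 5 6 4)(2 7)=[12, 1, 7, 3, 0, 6, 4, 2, 8, 9, 10, 11, 5]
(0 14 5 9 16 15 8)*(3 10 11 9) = (0 14 5 3 10 11 9 16 15 8) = [14, 1, 2, 10, 4, 3, 6, 7, 0, 16, 11, 9, 12, 13, 5, 8, 15]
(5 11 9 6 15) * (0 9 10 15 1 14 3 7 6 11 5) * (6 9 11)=(0 11 10 15)(1 14 3 7 9 6)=[11, 14, 2, 7, 4, 5, 1, 9, 8, 6, 15, 10, 12, 13, 3, 0]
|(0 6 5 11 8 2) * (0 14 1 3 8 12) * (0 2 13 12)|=28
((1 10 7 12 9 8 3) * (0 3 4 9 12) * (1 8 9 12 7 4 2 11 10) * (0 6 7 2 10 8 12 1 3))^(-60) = ((1 3 12 2 11 8 10 4)(6 7))^(-60) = (1 11)(2 4)(3 8)(10 12)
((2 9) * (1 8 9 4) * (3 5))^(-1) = (1 4 2 9 8)(3 5)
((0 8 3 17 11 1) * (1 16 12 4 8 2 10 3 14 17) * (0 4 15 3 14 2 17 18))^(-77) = (0 1)(2 16)(3 18)(4 17)(8 11)(10 12)(14 15)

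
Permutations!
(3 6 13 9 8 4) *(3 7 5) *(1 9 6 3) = (1 9 8 4 7 5)(6 13) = [0, 9, 2, 3, 7, 1, 13, 5, 4, 8, 10, 11, 12, 6]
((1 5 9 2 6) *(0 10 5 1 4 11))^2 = ((0 10 5 9 2 6 4 11))^2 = (0 5 2 4)(6 11 10 9)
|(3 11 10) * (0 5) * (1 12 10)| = 10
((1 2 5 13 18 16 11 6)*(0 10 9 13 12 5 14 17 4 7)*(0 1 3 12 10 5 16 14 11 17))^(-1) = ((0 5 10 9 13 18 14)(1 2 11 6 3 12 16 17 4 7))^(-1) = (0 14 18 13 9 10 5)(1 7 4 17 16 12 3 6 11 2)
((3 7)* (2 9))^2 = (9)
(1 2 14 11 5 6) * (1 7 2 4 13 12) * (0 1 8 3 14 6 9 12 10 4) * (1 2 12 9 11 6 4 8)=(0 2 4 13 10 8 3 14 6 7 12 1)(5 11)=[2, 0, 4, 14, 13, 11, 7, 12, 3, 9, 8, 5, 1, 10, 6]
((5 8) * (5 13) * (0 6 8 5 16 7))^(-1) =(0 7 16 13 8 6)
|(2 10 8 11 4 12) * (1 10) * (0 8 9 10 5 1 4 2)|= |(0 8 11 2 4 12)(1 5)(9 10)|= 6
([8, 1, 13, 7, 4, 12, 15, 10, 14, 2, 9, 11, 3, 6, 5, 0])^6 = [7, 1, 14, 6, 4, 2, 12, 15, 10, 8, 0, 11, 13, 5, 9, 3]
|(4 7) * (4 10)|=|(4 7 10)|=3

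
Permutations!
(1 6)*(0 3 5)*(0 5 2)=(0 3 2)(1 6)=[3, 6, 0, 2, 4, 5, 1]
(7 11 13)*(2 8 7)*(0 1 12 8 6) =(0 1 12 8 7 11 13 2 6) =[1, 12, 6, 3, 4, 5, 0, 11, 7, 9, 10, 13, 8, 2]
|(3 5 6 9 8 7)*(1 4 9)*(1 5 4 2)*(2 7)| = |(1 7 3 4 9 8 2)(5 6)| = 14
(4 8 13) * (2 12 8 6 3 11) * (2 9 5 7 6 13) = (2 12 8)(3 11 9 5 7 6)(4 13) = [0, 1, 12, 11, 13, 7, 3, 6, 2, 5, 10, 9, 8, 4]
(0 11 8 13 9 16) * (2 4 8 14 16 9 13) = (0 11 14 16)(2 4 8) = [11, 1, 4, 3, 8, 5, 6, 7, 2, 9, 10, 14, 12, 13, 16, 15, 0]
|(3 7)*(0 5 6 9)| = 4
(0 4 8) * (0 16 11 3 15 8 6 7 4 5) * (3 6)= (0 5)(3 15 8 16 11 6 7 4)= [5, 1, 2, 15, 3, 0, 7, 4, 16, 9, 10, 6, 12, 13, 14, 8, 11]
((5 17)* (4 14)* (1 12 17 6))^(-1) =(1 6 5 17 12)(4 14)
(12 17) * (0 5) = (0 5)(12 17) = [5, 1, 2, 3, 4, 0, 6, 7, 8, 9, 10, 11, 17, 13, 14, 15, 16, 12]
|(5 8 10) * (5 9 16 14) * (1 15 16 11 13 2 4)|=|(1 15 16 14 5 8 10 9 11 13 2 4)|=12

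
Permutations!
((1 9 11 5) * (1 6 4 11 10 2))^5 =(1 9 10 2)(4 11 5 6) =((1 9 10 2)(4 11 5 6))^5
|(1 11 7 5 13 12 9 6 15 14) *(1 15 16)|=|(1 11 7 5 13 12 9 6 16)(14 15)|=18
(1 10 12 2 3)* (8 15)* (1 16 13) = (1 10 12 2 3 16 13)(8 15) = [0, 10, 3, 16, 4, 5, 6, 7, 15, 9, 12, 11, 2, 1, 14, 8, 13]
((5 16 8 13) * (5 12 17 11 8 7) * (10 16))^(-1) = (5 7 16 10)(8 11 17 12 13)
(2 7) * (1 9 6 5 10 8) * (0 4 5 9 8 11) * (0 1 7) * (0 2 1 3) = [4, 8, 2, 0, 5, 10, 9, 1, 7, 6, 11, 3] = (0 4 5 10 11 3)(1 8 7)(6 9)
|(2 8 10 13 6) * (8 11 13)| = |(2 11 13 6)(8 10)| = 4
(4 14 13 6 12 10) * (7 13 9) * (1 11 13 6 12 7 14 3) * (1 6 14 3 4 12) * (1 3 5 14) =(1 11 13 3 6 7)(5 14 9)(10 12) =[0, 11, 2, 6, 4, 14, 7, 1, 8, 5, 12, 13, 10, 3, 9]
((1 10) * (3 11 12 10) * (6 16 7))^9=(16)(1 10 12 11 3)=((1 3 11 12 10)(6 16 7))^9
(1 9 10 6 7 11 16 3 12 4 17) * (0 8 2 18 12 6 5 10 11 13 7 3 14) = (0 8 2 18 12 4 17 1 9 11 16 14)(3 6)(5 10)(7 13) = [8, 9, 18, 6, 17, 10, 3, 13, 2, 11, 5, 16, 4, 7, 0, 15, 14, 1, 12]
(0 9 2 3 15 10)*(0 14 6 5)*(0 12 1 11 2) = (0 9)(1 11 2 3 15 10 14 6 5 12) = [9, 11, 3, 15, 4, 12, 5, 7, 8, 0, 14, 2, 1, 13, 6, 10]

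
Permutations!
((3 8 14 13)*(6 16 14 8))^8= ((3 6 16 14 13))^8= (3 14 6 13 16)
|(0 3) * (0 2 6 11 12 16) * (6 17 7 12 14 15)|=28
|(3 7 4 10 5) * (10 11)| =|(3 7 4 11 10 5)| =6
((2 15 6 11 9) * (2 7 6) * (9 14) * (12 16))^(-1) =(2 15)(6 7 9 14 11)(12 16)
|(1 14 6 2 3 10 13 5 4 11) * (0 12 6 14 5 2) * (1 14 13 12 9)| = 13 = |(0 9 1 5 4 11 14 13 2 3 10 12 6)|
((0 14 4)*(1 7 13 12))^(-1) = (0 4 14)(1 12 13 7)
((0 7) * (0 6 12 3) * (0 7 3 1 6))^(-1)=(0 7 3)(1 12 6)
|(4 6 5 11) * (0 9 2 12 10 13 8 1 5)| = |(0 9 2 12 10 13 8 1 5 11 4 6)| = 12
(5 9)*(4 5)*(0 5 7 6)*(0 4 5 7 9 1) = [7, 0, 2, 3, 9, 1, 4, 6, 8, 5] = (0 7 6 4 9 5 1)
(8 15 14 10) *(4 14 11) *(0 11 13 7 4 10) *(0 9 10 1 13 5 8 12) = (0 11 1 13 7 4 14 9 10 12)(5 8 15) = [11, 13, 2, 3, 14, 8, 6, 4, 15, 10, 12, 1, 0, 7, 9, 5]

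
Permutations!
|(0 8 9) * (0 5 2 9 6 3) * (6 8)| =3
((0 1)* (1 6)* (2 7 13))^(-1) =((0 6 1)(2 7 13))^(-1) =(0 1 6)(2 13 7)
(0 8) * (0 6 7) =(0 8 6 7) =[8, 1, 2, 3, 4, 5, 7, 0, 6]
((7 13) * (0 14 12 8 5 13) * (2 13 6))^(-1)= (0 7 13 2 6 5 8 12 14)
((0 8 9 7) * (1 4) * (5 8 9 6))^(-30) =(9)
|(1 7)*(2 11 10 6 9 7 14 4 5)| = |(1 14 4 5 2 11 10 6 9 7)| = 10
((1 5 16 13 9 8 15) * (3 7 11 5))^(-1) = ((1 3 7 11 5 16 13 9 8 15))^(-1) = (1 15 8 9 13 16 5 11 7 3)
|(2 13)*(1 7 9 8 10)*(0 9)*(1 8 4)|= 10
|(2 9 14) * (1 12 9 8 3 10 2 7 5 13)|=28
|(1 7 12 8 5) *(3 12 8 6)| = 12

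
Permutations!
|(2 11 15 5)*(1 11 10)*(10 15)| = 3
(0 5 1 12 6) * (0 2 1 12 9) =[5, 9, 1, 3, 4, 12, 2, 7, 8, 0, 10, 11, 6] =(0 5 12 6 2 1 9)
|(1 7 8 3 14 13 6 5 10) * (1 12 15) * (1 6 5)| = 11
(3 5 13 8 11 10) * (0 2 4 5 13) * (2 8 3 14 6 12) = [8, 1, 4, 13, 5, 0, 12, 7, 11, 9, 14, 10, 2, 3, 6] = (0 8 11 10 14 6 12 2 4 5)(3 13)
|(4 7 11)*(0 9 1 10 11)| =7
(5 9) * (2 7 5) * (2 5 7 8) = (2 8)(5 9) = [0, 1, 8, 3, 4, 9, 6, 7, 2, 5]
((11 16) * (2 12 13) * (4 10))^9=(4 10)(11 16)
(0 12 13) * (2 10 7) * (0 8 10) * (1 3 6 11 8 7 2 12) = (0 1 3 6 11 8 10 2)(7 12 13) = [1, 3, 0, 6, 4, 5, 11, 12, 10, 9, 2, 8, 13, 7]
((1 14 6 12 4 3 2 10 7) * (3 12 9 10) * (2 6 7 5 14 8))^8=((1 8 2 3 6 9 10 5 14 7)(4 12))^8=(1 14 10 6 2)(3 8 7 5 9)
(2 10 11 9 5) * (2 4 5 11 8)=(2 10 8)(4 5)(9 11)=[0, 1, 10, 3, 5, 4, 6, 7, 2, 11, 8, 9]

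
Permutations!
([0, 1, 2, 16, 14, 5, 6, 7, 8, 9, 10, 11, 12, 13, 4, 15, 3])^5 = (3 16)(4 14)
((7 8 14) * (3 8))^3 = (3 7 14 8)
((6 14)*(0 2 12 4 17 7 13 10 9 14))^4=((0 2 12 4 17 7 13 10 9 14 6))^4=(0 17 9 2 7 14 12 13 6 4 10)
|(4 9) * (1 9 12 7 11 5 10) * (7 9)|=|(1 7 11 5 10)(4 12 9)|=15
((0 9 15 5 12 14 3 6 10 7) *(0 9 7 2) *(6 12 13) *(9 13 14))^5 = ((0 7 13 6 10 2)(3 12 9 15 5 14))^5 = (0 2 10 6 13 7)(3 14 5 15 9 12)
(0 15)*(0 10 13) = (0 15 10 13) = [15, 1, 2, 3, 4, 5, 6, 7, 8, 9, 13, 11, 12, 0, 14, 10]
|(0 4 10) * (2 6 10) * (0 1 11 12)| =8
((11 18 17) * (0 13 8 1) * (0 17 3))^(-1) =(0 3 18 11 17 1 8 13)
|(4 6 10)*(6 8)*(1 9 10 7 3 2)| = 9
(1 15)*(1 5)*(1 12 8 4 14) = (1 15 5 12 8 4 14) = [0, 15, 2, 3, 14, 12, 6, 7, 4, 9, 10, 11, 8, 13, 1, 5]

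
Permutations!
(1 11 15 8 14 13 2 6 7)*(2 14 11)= (1 2 6 7)(8 11 15)(13 14)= [0, 2, 6, 3, 4, 5, 7, 1, 11, 9, 10, 15, 12, 14, 13, 8]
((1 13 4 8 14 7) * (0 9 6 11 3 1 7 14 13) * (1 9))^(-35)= (14)(0 1)(3 9 6 11)(4 8 13)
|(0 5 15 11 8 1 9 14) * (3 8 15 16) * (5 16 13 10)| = |(0 16 3 8 1 9 14)(5 13 10)(11 15)| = 42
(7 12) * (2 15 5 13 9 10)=(2 15 5 13 9 10)(7 12)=[0, 1, 15, 3, 4, 13, 6, 12, 8, 10, 2, 11, 7, 9, 14, 5]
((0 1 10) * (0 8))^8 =(10)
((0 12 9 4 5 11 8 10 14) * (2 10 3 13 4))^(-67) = ((0 12 9 2 10 14)(3 13 4 5 11 8))^(-67) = (0 14 10 2 9 12)(3 8 11 5 4 13)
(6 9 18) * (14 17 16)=(6 9 18)(14 17 16)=[0, 1, 2, 3, 4, 5, 9, 7, 8, 18, 10, 11, 12, 13, 17, 15, 14, 16, 6]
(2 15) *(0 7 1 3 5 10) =(0 7 1 3 5 10)(2 15) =[7, 3, 15, 5, 4, 10, 6, 1, 8, 9, 0, 11, 12, 13, 14, 2]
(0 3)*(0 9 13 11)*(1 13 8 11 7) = [3, 13, 2, 9, 4, 5, 6, 1, 11, 8, 10, 0, 12, 7] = (0 3 9 8 11)(1 13 7)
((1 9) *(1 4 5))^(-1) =((1 9 4 5))^(-1) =(1 5 4 9)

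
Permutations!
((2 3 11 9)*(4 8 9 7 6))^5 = (2 4 11 9 6 3 8 7)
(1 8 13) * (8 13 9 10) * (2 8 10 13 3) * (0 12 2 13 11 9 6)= (0 12 2 8 6)(1 3 13)(9 11)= [12, 3, 8, 13, 4, 5, 0, 7, 6, 11, 10, 9, 2, 1]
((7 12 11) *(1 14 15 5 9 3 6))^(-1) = (1 6 3 9 5 15 14)(7 11 12) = ((1 14 15 5 9 3 6)(7 12 11))^(-1)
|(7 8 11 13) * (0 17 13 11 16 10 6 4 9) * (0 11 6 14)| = 8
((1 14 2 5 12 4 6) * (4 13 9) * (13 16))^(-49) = (1 14 2 5 12 16 13 9 4 6)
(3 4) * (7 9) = (3 4)(7 9) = [0, 1, 2, 4, 3, 5, 6, 9, 8, 7]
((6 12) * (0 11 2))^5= (0 2 11)(6 12)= ((0 11 2)(6 12))^5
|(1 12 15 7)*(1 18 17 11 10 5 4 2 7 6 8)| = |(1 12 15 6 8)(2 7 18 17 11 10 5 4)| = 40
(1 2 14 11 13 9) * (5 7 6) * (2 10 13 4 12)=(1 10 13 9)(2 14 11 4 12)(5 7 6)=[0, 10, 14, 3, 12, 7, 5, 6, 8, 1, 13, 4, 2, 9, 11]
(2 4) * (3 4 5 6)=(2 5 6 3 4)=[0, 1, 5, 4, 2, 6, 3]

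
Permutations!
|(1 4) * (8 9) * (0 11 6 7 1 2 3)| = 8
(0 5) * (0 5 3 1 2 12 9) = (0 3 1 2 12 9) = [3, 2, 12, 1, 4, 5, 6, 7, 8, 0, 10, 11, 9]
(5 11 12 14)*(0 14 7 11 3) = (0 14 5 3)(7 11 12) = [14, 1, 2, 0, 4, 3, 6, 11, 8, 9, 10, 12, 7, 13, 5]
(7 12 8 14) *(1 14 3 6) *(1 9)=[0, 14, 2, 6, 4, 5, 9, 12, 3, 1, 10, 11, 8, 13, 7]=(1 14 7 12 8 3 6 9)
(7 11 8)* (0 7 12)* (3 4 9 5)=(0 7 11 8 12)(3 4 9 5)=[7, 1, 2, 4, 9, 3, 6, 11, 12, 5, 10, 8, 0]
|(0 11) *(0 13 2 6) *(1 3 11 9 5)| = 9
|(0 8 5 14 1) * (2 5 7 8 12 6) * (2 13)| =8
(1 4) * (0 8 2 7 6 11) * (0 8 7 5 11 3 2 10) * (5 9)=(0 7 6 3 2 9 5 11 8 10)(1 4)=[7, 4, 9, 2, 1, 11, 3, 6, 10, 5, 0, 8]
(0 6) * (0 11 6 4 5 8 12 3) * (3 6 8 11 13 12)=(0 4 5 11 8 3)(6 13 12)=[4, 1, 2, 0, 5, 11, 13, 7, 3, 9, 10, 8, 6, 12]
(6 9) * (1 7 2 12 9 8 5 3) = (1 7 2 12 9 6 8 5 3) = [0, 7, 12, 1, 4, 3, 8, 2, 5, 6, 10, 11, 9]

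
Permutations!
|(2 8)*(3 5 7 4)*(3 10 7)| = |(2 8)(3 5)(4 10 7)| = 6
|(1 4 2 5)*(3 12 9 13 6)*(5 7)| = |(1 4 2 7 5)(3 12 9 13 6)| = 5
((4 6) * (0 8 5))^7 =((0 8 5)(4 6))^7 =(0 8 5)(4 6)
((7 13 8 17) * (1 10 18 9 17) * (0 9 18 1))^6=((18)(0 9 17 7 13 8)(1 10))^6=(18)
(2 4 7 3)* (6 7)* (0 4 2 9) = (0 4 6 7 3 9) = [4, 1, 2, 9, 6, 5, 7, 3, 8, 0]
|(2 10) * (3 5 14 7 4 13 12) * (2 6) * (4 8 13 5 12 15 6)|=|(2 10 4 5 14 7 8 13 15 6)(3 12)|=10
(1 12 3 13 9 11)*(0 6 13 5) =(0 6 13 9 11 1 12 3 5) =[6, 12, 2, 5, 4, 0, 13, 7, 8, 11, 10, 1, 3, 9]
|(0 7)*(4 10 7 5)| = 5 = |(0 5 4 10 7)|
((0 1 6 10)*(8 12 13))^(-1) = ((0 1 6 10)(8 12 13))^(-1) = (0 10 6 1)(8 13 12)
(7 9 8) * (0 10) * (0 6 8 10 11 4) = (0 11 4)(6 8 7 9 10) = [11, 1, 2, 3, 0, 5, 8, 9, 7, 10, 6, 4]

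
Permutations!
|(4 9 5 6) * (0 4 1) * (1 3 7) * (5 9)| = 7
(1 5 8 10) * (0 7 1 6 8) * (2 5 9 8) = (0 7 1 9 8 10 6 2 5) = [7, 9, 5, 3, 4, 0, 2, 1, 10, 8, 6]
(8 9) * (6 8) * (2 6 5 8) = [0, 1, 6, 3, 4, 8, 2, 7, 9, 5] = (2 6)(5 8 9)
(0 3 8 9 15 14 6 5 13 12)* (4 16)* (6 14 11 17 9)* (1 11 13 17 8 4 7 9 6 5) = (0 3 4 16 7 9 15 13 12)(1 11 8 5 17 6) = [3, 11, 2, 4, 16, 17, 1, 9, 5, 15, 10, 8, 0, 12, 14, 13, 7, 6]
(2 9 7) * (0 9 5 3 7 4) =(0 9 4)(2 5 3 7) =[9, 1, 5, 7, 0, 3, 6, 2, 8, 4]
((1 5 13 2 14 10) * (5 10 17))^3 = ((1 10)(2 14 17 5 13))^3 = (1 10)(2 5 14 13 17)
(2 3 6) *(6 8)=[0, 1, 3, 8, 4, 5, 2, 7, 6]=(2 3 8 6)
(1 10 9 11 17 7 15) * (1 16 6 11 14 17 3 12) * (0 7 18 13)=(0 7 15 16 6 11 3 12 1 10 9 14 17 18 13)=[7, 10, 2, 12, 4, 5, 11, 15, 8, 14, 9, 3, 1, 0, 17, 16, 6, 18, 13]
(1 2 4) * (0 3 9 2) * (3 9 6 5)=(0 9 2 4 1)(3 6 5)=[9, 0, 4, 6, 1, 3, 5, 7, 8, 2]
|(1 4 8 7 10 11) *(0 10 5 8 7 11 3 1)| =9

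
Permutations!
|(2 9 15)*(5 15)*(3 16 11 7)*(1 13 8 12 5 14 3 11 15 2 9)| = 30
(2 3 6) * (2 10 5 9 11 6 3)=(5 9 11 6 10)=[0, 1, 2, 3, 4, 9, 10, 7, 8, 11, 5, 6]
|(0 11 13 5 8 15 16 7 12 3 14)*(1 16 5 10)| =30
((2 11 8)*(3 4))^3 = ((2 11 8)(3 4))^3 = (11)(3 4)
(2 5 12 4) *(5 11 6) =(2 11 6 5 12 4) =[0, 1, 11, 3, 2, 12, 5, 7, 8, 9, 10, 6, 4]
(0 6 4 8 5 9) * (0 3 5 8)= (0 6 4)(3 5 9)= [6, 1, 2, 5, 0, 9, 4, 7, 8, 3]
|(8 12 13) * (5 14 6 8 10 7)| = |(5 14 6 8 12 13 10 7)| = 8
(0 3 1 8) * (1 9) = (0 3 9 1 8) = [3, 8, 2, 9, 4, 5, 6, 7, 0, 1]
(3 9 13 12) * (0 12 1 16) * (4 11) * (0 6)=(0 12 3 9 13 1 16 6)(4 11)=[12, 16, 2, 9, 11, 5, 0, 7, 8, 13, 10, 4, 3, 1, 14, 15, 6]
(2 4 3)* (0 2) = (0 2 4 3) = [2, 1, 4, 0, 3]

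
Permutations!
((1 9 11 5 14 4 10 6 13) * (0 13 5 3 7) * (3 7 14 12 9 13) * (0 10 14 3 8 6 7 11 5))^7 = (0 8 6)(1 13)(4 14)(5 12 9)(7 10)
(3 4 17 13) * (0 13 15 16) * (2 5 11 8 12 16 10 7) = (0 13 3 4 17 15 10 7 2 5 11 8 12 16) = [13, 1, 5, 4, 17, 11, 6, 2, 12, 9, 7, 8, 16, 3, 14, 10, 0, 15]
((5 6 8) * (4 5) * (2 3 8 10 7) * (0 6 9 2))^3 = (0 7 10 6)(2 4)(3 5)(8 9) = ((0 6 10 7)(2 3 8 4 5 9))^3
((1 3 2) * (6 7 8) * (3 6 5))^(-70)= (8)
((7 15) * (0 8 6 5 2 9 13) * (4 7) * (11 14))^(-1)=(0 13 9 2 5 6 8)(4 15 7)(11 14)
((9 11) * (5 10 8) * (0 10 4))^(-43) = ((0 10 8 5 4)(9 11))^(-43) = (0 8 4 10 5)(9 11)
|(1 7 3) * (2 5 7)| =5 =|(1 2 5 7 3)|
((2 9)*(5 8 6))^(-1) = (2 9)(5 6 8)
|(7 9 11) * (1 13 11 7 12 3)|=|(1 13 11 12 3)(7 9)|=10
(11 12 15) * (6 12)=(6 12 15 11)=[0, 1, 2, 3, 4, 5, 12, 7, 8, 9, 10, 6, 15, 13, 14, 11]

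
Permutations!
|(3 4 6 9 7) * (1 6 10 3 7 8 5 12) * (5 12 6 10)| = |(1 10 3 4 5 6 9 8 12)| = 9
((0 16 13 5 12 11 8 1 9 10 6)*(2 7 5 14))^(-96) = (0 13 2 5 11 1 10)(6 16 14 7 12 8 9) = ((0 16 13 14 2 7 5 12 11 8 1 9 10 6))^(-96)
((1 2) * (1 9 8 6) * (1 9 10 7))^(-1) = ((1 2 10 7)(6 9 8))^(-1) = (1 7 10 2)(6 8 9)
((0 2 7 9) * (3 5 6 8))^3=(0 9 7 2)(3 8 6 5)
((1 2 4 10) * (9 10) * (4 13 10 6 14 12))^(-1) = (1 10 13 2)(4 12 14 6 9)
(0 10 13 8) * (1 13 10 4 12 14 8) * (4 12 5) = (0 12 14 8)(1 13)(4 5) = [12, 13, 2, 3, 5, 4, 6, 7, 0, 9, 10, 11, 14, 1, 8]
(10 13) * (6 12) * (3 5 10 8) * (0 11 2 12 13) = (0 11 2 12 6 13 8 3 5 10) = [11, 1, 12, 5, 4, 10, 13, 7, 3, 9, 0, 2, 6, 8]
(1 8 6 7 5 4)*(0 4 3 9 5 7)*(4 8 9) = (0 8 6)(1 9 5 3 4) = [8, 9, 2, 4, 1, 3, 0, 7, 6, 5]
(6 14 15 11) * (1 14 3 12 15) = (1 14)(3 12 15 11 6) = [0, 14, 2, 12, 4, 5, 3, 7, 8, 9, 10, 6, 15, 13, 1, 11]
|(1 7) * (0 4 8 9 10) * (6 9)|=|(0 4 8 6 9 10)(1 7)|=6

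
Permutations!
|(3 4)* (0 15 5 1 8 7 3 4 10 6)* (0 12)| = |(0 15 5 1 8 7 3 10 6 12)| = 10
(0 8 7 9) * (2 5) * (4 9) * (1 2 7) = (0 8 1 2 5 7 4 9) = [8, 2, 5, 3, 9, 7, 6, 4, 1, 0]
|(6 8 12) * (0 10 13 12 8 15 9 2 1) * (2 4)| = |(0 10 13 12 6 15 9 4 2 1)| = 10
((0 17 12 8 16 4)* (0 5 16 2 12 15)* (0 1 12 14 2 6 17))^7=(1 12 8 6 17 15)(2 14)(4 5 16)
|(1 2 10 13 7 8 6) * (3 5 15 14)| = 28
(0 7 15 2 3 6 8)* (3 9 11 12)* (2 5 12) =(0 7 15 5 12 3 6 8)(2 9 11) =[7, 1, 9, 6, 4, 12, 8, 15, 0, 11, 10, 2, 3, 13, 14, 5]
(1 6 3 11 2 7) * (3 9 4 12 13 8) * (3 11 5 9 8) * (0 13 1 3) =(0 13)(1 6 8 11 2 7 3 5 9 4 12) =[13, 6, 7, 5, 12, 9, 8, 3, 11, 4, 10, 2, 1, 0]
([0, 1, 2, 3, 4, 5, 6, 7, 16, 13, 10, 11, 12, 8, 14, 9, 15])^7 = (8 15 13 16 9)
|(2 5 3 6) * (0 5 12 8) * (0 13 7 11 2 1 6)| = |(0 5 3)(1 6)(2 12 8 13 7 11)| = 6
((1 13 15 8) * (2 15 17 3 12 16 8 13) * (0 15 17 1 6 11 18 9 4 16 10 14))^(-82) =(0 10 3 2 13)(1 15 14 12 17)(4 8 11 9 16 6 18)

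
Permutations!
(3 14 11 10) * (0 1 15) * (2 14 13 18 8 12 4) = (0 1 15)(2 14 11 10 3 13 18 8 12 4) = [1, 15, 14, 13, 2, 5, 6, 7, 12, 9, 3, 10, 4, 18, 11, 0, 16, 17, 8]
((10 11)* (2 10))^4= ((2 10 11))^4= (2 10 11)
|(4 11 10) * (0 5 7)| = 3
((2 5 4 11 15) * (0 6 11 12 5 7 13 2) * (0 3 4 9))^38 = (0 11 3 12 9 6 15 4 5)(2 13 7) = ((0 6 11 15 3 4 12 5 9)(2 7 13))^38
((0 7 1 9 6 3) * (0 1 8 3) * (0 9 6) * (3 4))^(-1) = (0 9 6 1 3 4 8 7)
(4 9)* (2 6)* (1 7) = (1 7)(2 6)(4 9) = [0, 7, 6, 3, 9, 5, 2, 1, 8, 4]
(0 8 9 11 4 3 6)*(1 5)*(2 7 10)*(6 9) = [8, 5, 7, 9, 3, 1, 0, 10, 6, 11, 2, 4] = (0 8 6)(1 5)(2 7 10)(3 9 11 4)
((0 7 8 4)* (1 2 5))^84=((0 7 8 4)(1 2 5))^84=(8)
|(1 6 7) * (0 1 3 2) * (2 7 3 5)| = |(0 1 6 3 7 5 2)| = 7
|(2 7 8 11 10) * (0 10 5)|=|(0 10 2 7 8 11 5)|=7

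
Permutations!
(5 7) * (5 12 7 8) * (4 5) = (4 5 8)(7 12) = [0, 1, 2, 3, 5, 8, 6, 12, 4, 9, 10, 11, 7]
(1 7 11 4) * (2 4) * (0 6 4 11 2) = (0 6 4 1 7 2 11) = [6, 7, 11, 3, 1, 5, 4, 2, 8, 9, 10, 0]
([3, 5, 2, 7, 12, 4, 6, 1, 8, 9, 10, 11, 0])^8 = (0 3 7 1 5 4 12)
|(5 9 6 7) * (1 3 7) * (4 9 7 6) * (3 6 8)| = |(1 6)(3 8)(4 9)(5 7)| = 2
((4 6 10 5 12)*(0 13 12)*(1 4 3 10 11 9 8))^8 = ((0 13 12 3 10 5)(1 4 6 11 9 8))^8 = (0 12 10)(1 6 9)(3 5 13)(4 11 8)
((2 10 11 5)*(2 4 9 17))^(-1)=(2 17 9 4 5 11 10)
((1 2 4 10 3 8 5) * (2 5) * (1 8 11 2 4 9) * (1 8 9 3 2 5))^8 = (11)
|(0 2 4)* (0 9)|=|(0 2 4 9)|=4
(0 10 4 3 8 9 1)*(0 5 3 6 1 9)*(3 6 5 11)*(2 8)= (0 10 4 5 6 1 11 3 2 8)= [10, 11, 8, 2, 5, 6, 1, 7, 0, 9, 4, 3]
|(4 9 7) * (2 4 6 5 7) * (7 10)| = |(2 4 9)(5 10 7 6)| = 12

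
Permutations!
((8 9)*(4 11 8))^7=(4 9 8 11)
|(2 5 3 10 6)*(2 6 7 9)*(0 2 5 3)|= 7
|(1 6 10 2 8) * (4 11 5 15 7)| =5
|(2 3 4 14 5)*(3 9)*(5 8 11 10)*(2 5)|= 8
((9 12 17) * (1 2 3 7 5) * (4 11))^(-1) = ((1 2 3 7 5)(4 11)(9 12 17))^(-1) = (1 5 7 3 2)(4 11)(9 17 12)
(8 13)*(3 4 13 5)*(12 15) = (3 4 13 8 5)(12 15) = [0, 1, 2, 4, 13, 3, 6, 7, 5, 9, 10, 11, 15, 8, 14, 12]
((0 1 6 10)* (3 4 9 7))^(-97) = ((0 1 6 10)(3 4 9 7))^(-97) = (0 10 6 1)(3 7 9 4)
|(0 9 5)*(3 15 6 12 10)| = 15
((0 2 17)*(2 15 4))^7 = (0 4 17 15 2)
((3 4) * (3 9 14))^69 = ((3 4 9 14))^69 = (3 4 9 14)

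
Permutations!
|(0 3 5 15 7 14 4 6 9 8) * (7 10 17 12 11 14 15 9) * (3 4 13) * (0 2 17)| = |(0 4 6 7 15 10)(2 17 12 11 14 13 3 5 9 8)| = 30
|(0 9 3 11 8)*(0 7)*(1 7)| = 7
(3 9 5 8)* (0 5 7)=(0 5 8 3 9 7)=[5, 1, 2, 9, 4, 8, 6, 0, 3, 7]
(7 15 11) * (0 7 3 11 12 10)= [7, 1, 2, 11, 4, 5, 6, 15, 8, 9, 0, 3, 10, 13, 14, 12]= (0 7 15 12 10)(3 11)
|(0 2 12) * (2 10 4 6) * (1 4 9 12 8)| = 20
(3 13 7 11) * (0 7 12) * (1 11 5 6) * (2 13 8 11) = (0 7 5 6 1 2 13 12)(3 8 11) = [7, 2, 13, 8, 4, 6, 1, 5, 11, 9, 10, 3, 0, 12]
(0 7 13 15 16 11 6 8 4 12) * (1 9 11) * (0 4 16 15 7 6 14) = (0 6 8 16 1 9 11 14)(4 12)(7 13) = [6, 9, 2, 3, 12, 5, 8, 13, 16, 11, 10, 14, 4, 7, 0, 15, 1]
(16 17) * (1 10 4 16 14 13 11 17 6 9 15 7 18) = (1 10 4 16 6 9 15 7 18)(11 17 14 13) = [0, 10, 2, 3, 16, 5, 9, 18, 8, 15, 4, 17, 12, 11, 13, 7, 6, 14, 1]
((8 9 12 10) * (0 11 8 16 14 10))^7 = (0 8 12 11 9)(10 16 14)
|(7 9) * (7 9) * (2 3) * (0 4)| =2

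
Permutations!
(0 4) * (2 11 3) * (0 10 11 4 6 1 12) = (0 6 1 12)(2 4 10 11 3) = [6, 12, 4, 2, 10, 5, 1, 7, 8, 9, 11, 3, 0]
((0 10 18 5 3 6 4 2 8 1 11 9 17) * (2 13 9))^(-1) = ((0 10 18 5 3 6 4 13 9 17)(1 11 2 8))^(-1) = (0 17 9 13 4 6 3 5 18 10)(1 8 2 11)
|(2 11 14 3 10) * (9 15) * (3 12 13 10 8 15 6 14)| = 11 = |(2 11 3 8 15 9 6 14 12 13 10)|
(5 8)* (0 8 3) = (0 8 5 3) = [8, 1, 2, 0, 4, 3, 6, 7, 5]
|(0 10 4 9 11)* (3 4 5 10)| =|(0 3 4 9 11)(5 10)| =10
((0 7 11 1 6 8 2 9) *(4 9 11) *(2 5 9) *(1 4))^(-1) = (0 9 5 8 6 1 7)(2 4 11) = ((0 7 1 6 8 5 9)(2 11 4))^(-1)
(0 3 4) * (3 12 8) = (0 12 8 3 4) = [12, 1, 2, 4, 0, 5, 6, 7, 3, 9, 10, 11, 8]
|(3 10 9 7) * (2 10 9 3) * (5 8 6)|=|(2 10 3 9 7)(5 8 6)|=15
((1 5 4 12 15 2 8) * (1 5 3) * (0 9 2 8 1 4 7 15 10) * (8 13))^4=((0 9 2 1 3 4 12 10)(5 7 15 13 8))^4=(0 3)(1 10)(2 12)(4 9)(5 8 13 15 7)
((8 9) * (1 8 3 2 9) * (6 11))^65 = (1 8)(2 3 9)(6 11)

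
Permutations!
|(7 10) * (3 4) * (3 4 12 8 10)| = 5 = |(3 12 8 10 7)|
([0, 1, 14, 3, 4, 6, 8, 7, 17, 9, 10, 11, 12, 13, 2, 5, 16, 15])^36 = [0, 1, 2, 3, 4, 6, 8, 7, 17, 9, 10, 11, 12, 13, 14, 5, 16, 15]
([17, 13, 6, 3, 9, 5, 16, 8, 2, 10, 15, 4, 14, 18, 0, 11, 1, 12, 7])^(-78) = (0 12)(1 18 8 6)(2 16 13 7)(4 10 11 9 15)(14 17)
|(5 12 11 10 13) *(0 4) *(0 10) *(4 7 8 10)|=|(0 7 8 10 13 5 12 11)|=8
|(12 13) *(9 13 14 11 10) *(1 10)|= |(1 10 9 13 12 14 11)|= 7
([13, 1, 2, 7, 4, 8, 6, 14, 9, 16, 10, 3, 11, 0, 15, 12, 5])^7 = [13, 1, 2, 7, 4, 16, 6, 14, 5, 8, 10, 3, 11, 0, 15, 12, 9]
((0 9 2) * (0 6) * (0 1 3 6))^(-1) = (0 2 9)(1 6 3)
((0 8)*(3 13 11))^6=(13)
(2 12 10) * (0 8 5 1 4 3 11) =(0 8 5 1 4 3 11)(2 12 10) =[8, 4, 12, 11, 3, 1, 6, 7, 5, 9, 2, 0, 10]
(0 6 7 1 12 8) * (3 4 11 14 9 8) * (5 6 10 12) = [10, 5, 2, 4, 11, 6, 7, 1, 0, 8, 12, 14, 3, 13, 9] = (0 10 12 3 4 11 14 9 8)(1 5 6 7)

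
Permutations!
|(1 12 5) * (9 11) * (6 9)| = 3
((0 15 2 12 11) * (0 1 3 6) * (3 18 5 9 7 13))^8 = (0 9 12 3 18 15 7 11 6 5 2 13 1)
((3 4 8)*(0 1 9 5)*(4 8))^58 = (0 9)(1 5) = ((0 1 9 5)(3 8))^58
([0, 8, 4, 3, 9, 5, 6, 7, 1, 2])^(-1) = (1 8)(2 9 4)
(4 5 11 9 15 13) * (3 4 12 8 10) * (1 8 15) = (1 8 10 3 4 5 11 9)(12 15 13) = [0, 8, 2, 4, 5, 11, 6, 7, 10, 1, 3, 9, 15, 12, 14, 13]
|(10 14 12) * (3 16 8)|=|(3 16 8)(10 14 12)|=3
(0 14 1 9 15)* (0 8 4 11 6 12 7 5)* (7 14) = (0 7 5)(1 9 15 8 4 11 6 12 14) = [7, 9, 2, 3, 11, 0, 12, 5, 4, 15, 10, 6, 14, 13, 1, 8]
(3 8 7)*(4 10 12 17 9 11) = (3 8 7)(4 10 12 17 9 11) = [0, 1, 2, 8, 10, 5, 6, 3, 7, 11, 12, 4, 17, 13, 14, 15, 16, 9]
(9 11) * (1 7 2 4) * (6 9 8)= (1 7 2 4)(6 9 11 8)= [0, 7, 4, 3, 1, 5, 9, 2, 6, 11, 10, 8]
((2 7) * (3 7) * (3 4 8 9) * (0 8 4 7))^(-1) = ((0 8 9 3)(2 7))^(-1) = (0 3 9 8)(2 7)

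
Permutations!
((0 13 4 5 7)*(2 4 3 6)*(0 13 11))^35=(13)(0 11)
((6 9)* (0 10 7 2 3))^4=(0 3 2 7 10)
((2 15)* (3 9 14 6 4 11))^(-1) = (2 15)(3 11 4 6 14 9)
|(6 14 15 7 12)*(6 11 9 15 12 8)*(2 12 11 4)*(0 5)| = 42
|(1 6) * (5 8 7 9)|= 4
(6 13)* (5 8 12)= (5 8 12)(6 13)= [0, 1, 2, 3, 4, 8, 13, 7, 12, 9, 10, 11, 5, 6]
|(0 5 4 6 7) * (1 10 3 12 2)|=5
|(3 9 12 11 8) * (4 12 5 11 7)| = 15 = |(3 9 5 11 8)(4 12 7)|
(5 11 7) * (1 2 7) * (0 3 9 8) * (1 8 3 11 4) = (0 11 8)(1 2 7 5 4)(3 9) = [11, 2, 7, 9, 1, 4, 6, 5, 0, 3, 10, 8]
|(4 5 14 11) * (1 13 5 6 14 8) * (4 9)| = |(1 13 5 8)(4 6 14 11 9)| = 20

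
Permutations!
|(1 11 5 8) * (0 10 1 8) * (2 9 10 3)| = 8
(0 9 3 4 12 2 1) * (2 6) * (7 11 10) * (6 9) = (0 6 2 1)(3 4 12 9)(7 11 10) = [6, 0, 1, 4, 12, 5, 2, 11, 8, 3, 7, 10, 9]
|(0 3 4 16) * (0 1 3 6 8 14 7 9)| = |(0 6 8 14 7 9)(1 3 4 16)| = 12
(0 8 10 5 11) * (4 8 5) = (0 5 11)(4 8 10) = [5, 1, 2, 3, 8, 11, 6, 7, 10, 9, 4, 0]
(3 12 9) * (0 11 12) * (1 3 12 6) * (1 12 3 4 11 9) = (0 9 3)(1 4 11 6 12) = [9, 4, 2, 0, 11, 5, 12, 7, 8, 3, 10, 6, 1]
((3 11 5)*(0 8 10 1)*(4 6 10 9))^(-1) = ((0 8 9 4 6 10 1)(3 11 5))^(-1) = (0 1 10 6 4 9 8)(3 5 11)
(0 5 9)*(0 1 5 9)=(0 9 1 5)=[9, 5, 2, 3, 4, 0, 6, 7, 8, 1]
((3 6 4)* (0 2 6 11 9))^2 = (0 6 3 9 2 4 11)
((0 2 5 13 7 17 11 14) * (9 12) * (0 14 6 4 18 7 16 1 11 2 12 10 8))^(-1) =((0 12 9 10 8)(1 11 6 4 18 7 17 2 5 13 16))^(-1) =(0 8 10 9 12)(1 16 13 5 2 17 7 18 4 6 11)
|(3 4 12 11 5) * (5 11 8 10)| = |(3 4 12 8 10 5)| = 6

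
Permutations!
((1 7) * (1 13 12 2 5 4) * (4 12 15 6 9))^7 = (15)(2 5 12)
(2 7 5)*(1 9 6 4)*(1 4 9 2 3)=(1 2 7 5 3)(6 9)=[0, 2, 7, 1, 4, 3, 9, 5, 8, 6]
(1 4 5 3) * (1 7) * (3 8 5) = (1 4 3 7)(5 8) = [0, 4, 2, 7, 3, 8, 6, 1, 5]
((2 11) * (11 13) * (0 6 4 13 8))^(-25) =((0 6 4 13 11 2 8))^(-25) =(0 13 8 4 2 6 11)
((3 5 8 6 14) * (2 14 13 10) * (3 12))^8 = (2 10 13 6 8 5 3 12 14)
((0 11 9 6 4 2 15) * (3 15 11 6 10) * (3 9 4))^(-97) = ((0 6 3 15)(2 11 4)(9 10))^(-97) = (0 15 3 6)(2 4 11)(9 10)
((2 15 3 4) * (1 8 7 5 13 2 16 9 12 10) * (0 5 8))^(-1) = (0 1 10 12 9 16 4 3 15 2 13 5)(7 8)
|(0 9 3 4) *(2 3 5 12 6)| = 8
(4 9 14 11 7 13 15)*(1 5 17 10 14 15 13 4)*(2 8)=(1 5 17 10 14 11 7 4 9 15)(2 8)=[0, 5, 8, 3, 9, 17, 6, 4, 2, 15, 14, 7, 12, 13, 11, 1, 16, 10]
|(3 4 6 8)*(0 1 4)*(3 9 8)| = 10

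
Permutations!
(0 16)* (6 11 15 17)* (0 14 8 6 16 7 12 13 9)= (0 7 12 13 9)(6 11 15 17 16 14 8)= [7, 1, 2, 3, 4, 5, 11, 12, 6, 0, 10, 15, 13, 9, 8, 17, 14, 16]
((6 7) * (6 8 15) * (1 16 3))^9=((1 16 3)(6 7 8 15))^9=(16)(6 7 8 15)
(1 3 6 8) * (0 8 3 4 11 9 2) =(0 8 1 4 11 9 2)(3 6) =[8, 4, 0, 6, 11, 5, 3, 7, 1, 2, 10, 9]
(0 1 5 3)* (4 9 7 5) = (0 1 4 9 7 5 3) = [1, 4, 2, 0, 9, 3, 6, 5, 8, 7]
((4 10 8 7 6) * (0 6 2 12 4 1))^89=((0 6 1)(2 12 4 10 8 7))^89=(0 1 6)(2 7 8 10 4 12)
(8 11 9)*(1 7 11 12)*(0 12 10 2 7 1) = [12, 1, 7, 3, 4, 5, 6, 11, 10, 8, 2, 9, 0] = (0 12)(2 7 11 9 8 10)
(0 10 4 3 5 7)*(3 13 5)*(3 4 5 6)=[10, 1, 2, 4, 13, 7, 3, 0, 8, 9, 5, 11, 12, 6]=(0 10 5 7)(3 4 13 6)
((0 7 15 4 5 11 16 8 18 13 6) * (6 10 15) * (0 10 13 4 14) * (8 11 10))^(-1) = ((0 7 6 8 18 4 5 10 15 14)(11 16))^(-1) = (0 14 15 10 5 4 18 8 6 7)(11 16)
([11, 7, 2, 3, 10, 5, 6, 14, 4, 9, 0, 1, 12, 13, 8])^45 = [8, 10, 2, 3, 7, 5, 6, 0, 1, 9, 14, 4, 12, 13, 11]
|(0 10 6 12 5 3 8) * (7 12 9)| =|(0 10 6 9 7 12 5 3 8)| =9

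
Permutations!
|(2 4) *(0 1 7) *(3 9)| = |(0 1 7)(2 4)(3 9)| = 6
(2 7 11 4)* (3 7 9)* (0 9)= (0 9 3 7 11 4 2)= [9, 1, 0, 7, 2, 5, 6, 11, 8, 3, 10, 4]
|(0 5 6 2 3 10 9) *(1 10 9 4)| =6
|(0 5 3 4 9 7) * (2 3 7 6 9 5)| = 6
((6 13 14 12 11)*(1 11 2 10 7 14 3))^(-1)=(1 3 13 6 11)(2 12 14 7 10)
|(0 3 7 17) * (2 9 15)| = |(0 3 7 17)(2 9 15)| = 12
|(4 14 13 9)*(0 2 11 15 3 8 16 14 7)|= 12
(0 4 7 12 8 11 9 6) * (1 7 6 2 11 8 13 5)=(0 4 6)(1 7 12 13 5)(2 11 9)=[4, 7, 11, 3, 6, 1, 0, 12, 8, 2, 10, 9, 13, 5]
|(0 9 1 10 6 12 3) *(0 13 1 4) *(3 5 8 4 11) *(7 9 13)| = 36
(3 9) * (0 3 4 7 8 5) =(0 3 9 4 7 8 5) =[3, 1, 2, 9, 7, 0, 6, 8, 5, 4]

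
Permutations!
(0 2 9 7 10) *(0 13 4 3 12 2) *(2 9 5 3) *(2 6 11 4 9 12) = (2 5 3)(4 6 11)(7 10 13 9) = [0, 1, 5, 2, 6, 3, 11, 10, 8, 7, 13, 4, 12, 9]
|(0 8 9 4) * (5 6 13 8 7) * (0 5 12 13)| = |(0 7 12 13 8 9 4 5 6)| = 9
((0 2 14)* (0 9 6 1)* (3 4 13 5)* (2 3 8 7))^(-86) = ((0 3 4 13 5 8 7 2 14 9 6 1))^(-86) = (0 6 14 7 5 4)(1 9 2 8 13 3)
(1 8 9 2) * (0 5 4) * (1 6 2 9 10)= (0 5 4)(1 8 10)(2 6)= [5, 8, 6, 3, 0, 4, 2, 7, 10, 9, 1]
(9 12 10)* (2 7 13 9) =(2 7 13 9 12 10) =[0, 1, 7, 3, 4, 5, 6, 13, 8, 12, 2, 11, 10, 9]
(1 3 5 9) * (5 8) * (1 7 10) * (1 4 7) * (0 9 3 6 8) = [9, 6, 2, 0, 7, 3, 8, 10, 5, 1, 4] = (0 9 1 6 8 5 3)(4 7 10)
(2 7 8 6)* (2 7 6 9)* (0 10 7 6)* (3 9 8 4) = [10, 1, 0, 9, 3, 5, 6, 4, 8, 2, 7] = (0 10 7 4 3 9 2)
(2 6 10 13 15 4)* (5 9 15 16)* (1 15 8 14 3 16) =(1 15 4 2 6 10 13)(3 16 5 9 8 14) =[0, 15, 6, 16, 2, 9, 10, 7, 14, 8, 13, 11, 12, 1, 3, 4, 5]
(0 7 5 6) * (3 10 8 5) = (0 7 3 10 8 5 6) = [7, 1, 2, 10, 4, 6, 0, 3, 5, 9, 8]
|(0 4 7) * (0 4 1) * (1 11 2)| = 4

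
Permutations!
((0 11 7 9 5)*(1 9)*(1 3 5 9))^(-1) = (0 5 3 7 11)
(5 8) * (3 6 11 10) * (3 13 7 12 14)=(3 6 11 10 13 7 12 14)(5 8)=[0, 1, 2, 6, 4, 8, 11, 12, 5, 9, 13, 10, 14, 7, 3]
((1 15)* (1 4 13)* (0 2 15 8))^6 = ((0 2 15 4 13 1 8))^6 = (0 8 1 13 4 15 2)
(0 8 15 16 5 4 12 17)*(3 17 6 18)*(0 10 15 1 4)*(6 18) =(0 8 1 4 12 18 3 17 10 15 16 5) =[8, 4, 2, 17, 12, 0, 6, 7, 1, 9, 15, 11, 18, 13, 14, 16, 5, 10, 3]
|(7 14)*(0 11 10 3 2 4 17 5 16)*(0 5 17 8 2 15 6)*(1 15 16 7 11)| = |(17)(0 1 15 6)(2 4 8)(3 16 5 7 14 11 10)| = 84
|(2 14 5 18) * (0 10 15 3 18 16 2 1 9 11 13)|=|(0 10 15 3 18 1 9 11 13)(2 14 5 16)|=36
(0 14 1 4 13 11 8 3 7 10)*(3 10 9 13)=(0 14 1 4 3 7 9 13 11 8 10)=[14, 4, 2, 7, 3, 5, 6, 9, 10, 13, 0, 8, 12, 11, 1]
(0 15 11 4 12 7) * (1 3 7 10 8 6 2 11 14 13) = (0 15 14 13 1 3 7)(2 11 4 12 10 8 6) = [15, 3, 11, 7, 12, 5, 2, 0, 6, 9, 8, 4, 10, 1, 13, 14]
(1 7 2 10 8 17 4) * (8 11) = (1 7 2 10 11 8 17 4) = [0, 7, 10, 3, 1, 5, 6, 2, 17, 9, 11, 8, 12, 13, 14, 15, 16, 4]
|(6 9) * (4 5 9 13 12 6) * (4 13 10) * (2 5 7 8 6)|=5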